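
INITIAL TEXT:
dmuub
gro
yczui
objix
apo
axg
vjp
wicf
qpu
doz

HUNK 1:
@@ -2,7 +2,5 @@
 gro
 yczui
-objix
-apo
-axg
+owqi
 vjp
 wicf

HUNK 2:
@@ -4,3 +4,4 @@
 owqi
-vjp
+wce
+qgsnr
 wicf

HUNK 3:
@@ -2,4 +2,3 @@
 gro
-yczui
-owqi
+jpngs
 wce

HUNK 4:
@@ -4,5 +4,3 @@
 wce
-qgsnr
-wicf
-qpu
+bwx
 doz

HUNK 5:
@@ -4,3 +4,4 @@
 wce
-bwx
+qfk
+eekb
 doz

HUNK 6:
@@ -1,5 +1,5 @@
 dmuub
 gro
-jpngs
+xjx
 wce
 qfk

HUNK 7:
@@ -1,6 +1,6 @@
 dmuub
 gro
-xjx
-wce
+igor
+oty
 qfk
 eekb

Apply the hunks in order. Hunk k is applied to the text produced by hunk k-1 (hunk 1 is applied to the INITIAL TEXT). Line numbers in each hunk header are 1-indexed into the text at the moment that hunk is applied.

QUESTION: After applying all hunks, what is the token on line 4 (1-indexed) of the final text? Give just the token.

Hunk 1: at line 2 remove [objix,apo,axg] add [owqi] -> 8 lines: dmuub gro yczui owqi vjp wicf qpu doz
Hunk 2: at line 4 remove [vjp] add [wce,qgsnr] -> 9 lines: dmuub gro yczui owqi wce qgsnr wicf qpu doz
Hunk 3: at line 2 remove [yczui,owqi] add [jpngs] -> 8 lines: dmuub gro jpngs wce qgsnr wicf qpu doz
Hunk 4: at line 4 remove [qgsnr,wicf,qpu] add [bwx] -> 6 lines: dmuub gro jpngs wce bwx doz
Hunk 5: at line 4 remove [bwx] add [qfk,eekb] -> 7 lines: dmuub gro jpngs wce qfk eekb doz
Hunk 6: at line 1 remove [jpngs] add [xjx] -> 7 lines: dmuub gro xjx wce qfk eekb doz
Hunk 7: at line 1 remove [xjx,wce] add [igor,oty] -> 7 lines: dmuub gro igor oty qfk eekb doz
Final line 4: oty

Answer: oty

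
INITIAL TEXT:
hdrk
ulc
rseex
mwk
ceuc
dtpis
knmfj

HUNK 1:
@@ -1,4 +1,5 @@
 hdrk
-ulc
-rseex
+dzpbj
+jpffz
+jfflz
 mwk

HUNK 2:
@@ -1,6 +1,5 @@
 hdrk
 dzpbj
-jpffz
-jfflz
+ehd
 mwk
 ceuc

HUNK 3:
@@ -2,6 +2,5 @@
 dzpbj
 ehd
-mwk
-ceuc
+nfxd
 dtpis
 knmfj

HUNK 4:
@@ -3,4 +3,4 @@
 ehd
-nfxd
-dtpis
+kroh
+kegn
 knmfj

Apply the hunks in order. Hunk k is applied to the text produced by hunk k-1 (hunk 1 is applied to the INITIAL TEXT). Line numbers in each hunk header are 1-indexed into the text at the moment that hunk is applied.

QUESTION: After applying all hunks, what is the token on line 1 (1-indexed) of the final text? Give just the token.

Hunk 1: at line 1 remove [ulc,rseex] add [dzpbj,jpffz,jfflz] -> 8 lines: hdrk dzpbj jpffz jfflz mwk ceuc dtpis knmfj
Hunk 2: at line 1 remove [jpffz,jfflz] add [ehd] -> 7 lines: hdrk dzpbj ehd mwk ceuc dtpis knmfj
Hunk 3: at line 2 remove [mwk,ceuc] add [nfxd] -> 6 lines: hdrk dzpbj ehd nfxd dtpis knmfj
Hunk 4: at line 3 remove [nfxd,dtpis] add [kroh,kegn] -> 6 lines: hdrk dzpbj ehd kroh kegn knmfj
Final line 1: hdrk

Answer: hdrk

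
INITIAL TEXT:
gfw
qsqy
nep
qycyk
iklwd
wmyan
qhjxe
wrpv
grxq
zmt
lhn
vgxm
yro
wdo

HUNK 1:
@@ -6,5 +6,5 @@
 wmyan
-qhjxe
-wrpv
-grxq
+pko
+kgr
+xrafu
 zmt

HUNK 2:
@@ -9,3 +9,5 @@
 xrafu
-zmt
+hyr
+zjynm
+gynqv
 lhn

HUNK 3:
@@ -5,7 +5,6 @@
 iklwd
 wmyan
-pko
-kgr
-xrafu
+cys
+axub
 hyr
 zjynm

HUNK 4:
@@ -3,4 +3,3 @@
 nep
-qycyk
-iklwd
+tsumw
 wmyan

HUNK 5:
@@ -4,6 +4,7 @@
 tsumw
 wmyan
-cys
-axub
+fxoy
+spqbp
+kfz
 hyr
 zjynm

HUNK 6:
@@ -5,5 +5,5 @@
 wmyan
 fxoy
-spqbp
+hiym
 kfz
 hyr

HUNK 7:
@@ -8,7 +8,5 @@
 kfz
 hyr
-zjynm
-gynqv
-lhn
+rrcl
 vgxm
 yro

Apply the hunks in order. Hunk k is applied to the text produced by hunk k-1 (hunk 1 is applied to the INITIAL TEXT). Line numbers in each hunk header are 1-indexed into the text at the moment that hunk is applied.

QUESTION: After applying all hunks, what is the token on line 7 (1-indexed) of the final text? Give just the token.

Answer: hiym

Derivation:
Hunk 1: at line 6 remove [qhjxe,wrpv,grxq] add [pko,kgr,xrafu] -> 14 lines: gfw qsqy nep qycyk iklwd wmyan pko kgr xrafu zmt lhn vgxm yro wdo
Hunk 2: at line 9 remove [zmt] add [hyr,zjynm,gynqv] -> 16 lines: gfw qsqy nep qycyk iklwd wmyan pko kgr xrafu hyr zjynm gynqv lhn vgxm yro wdo
Hunk 3: at line 5 remove [pko,kgr,xrafu] add [cys,axub] -> 15 lines: gfw qsqy nep qycyk iklwd wmyan cys axub hyr zjynm gynqv lhn vgxm yro wdo
Hunk 4: at line 3 remove [qycyk,iklwd] add [tsumw] -> 14 lines: gfw qsqy nep tsumw wmyan cys axub hyr zjynm gynqv lhn vgxm yro wdo
Hunk 5: at line 4 remove [cys,axub] add [fxoy,spqbp,kfz] -> 15 lines: gfw qsqy nep tsumw wmyan fxoy spqbp kfz hyr zjynm gynqv lhn vgxm yro wdo
Hunk 6: at line 5 remove [spqbp] add [hiym] -> 15 lines: gfw qsqy nep tsumw wmyan fxoy hiym kfz hyr zjynm gynqv lhn vgxm yro wdo
Hunk 7: at line 8 remove [zjynm,gynqv,lhn] add [rrcl] -> 13 lines: gfw qsqy nep tsumw wmyan fxoy hiym kfz hyr rrcl vgxm yro wdo
Final line 7: hiym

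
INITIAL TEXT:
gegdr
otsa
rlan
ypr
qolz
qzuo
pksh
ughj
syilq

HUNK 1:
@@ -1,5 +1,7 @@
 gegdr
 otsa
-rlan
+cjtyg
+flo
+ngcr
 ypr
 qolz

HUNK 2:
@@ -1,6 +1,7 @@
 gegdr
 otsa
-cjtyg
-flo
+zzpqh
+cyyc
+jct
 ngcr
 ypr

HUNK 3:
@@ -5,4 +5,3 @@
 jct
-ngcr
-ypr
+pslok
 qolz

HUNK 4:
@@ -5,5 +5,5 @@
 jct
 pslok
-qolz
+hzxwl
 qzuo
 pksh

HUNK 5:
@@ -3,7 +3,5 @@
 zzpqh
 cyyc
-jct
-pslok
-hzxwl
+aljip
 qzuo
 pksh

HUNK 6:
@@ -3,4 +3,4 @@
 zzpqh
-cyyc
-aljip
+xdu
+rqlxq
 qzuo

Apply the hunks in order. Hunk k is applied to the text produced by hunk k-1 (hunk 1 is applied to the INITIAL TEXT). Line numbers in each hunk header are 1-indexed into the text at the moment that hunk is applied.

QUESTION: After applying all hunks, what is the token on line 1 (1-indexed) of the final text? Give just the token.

Answer: gegdr

Derivation:
Hunk 1: at line 1 remove [rlan] add [cjtyg,flo,ngcr] -> 11 lines: gegdr otsa cjtyg flo ngcr ypr qolz qzuo pksh ughj syilq
Hunk 2: at line 1 remove [cjtyg,flo] add [zzpqh,cyyc,jct] -> 12 lines: gegdr otsa zzpqh cyyc jct ngcr ypr qolz qzuo pksh ughj syilq
Hunk 3: at line 5 remove [ngcr,ypr] add [pslok] -> 11 lines: gegdr otsa zzpqh cyyc jct pslok qolz qzuo pksh ughj syilq
Hunk 4: at line 5 remove [qolz] add [hzxwl] -> 11 lines: gegdr otsa zzpqh cyyc jct pslok hzxwl qzuo pksh ughj syilq
Hunk 5: at line 3 remove [jct,pslok,hzxwl] add [aljip] -> 9 lines: gegdr otsa zzpqh cyyc aljip qzuo pksh ughj syilq
Hunk 6: at line 3 remove [cyyc,aljip] add [xdu,rqlxq] -> 9 lines: gegdr otsa zzpqh xdu rqlxq qzuo pksh ughj syilq
Final line 1: gegdr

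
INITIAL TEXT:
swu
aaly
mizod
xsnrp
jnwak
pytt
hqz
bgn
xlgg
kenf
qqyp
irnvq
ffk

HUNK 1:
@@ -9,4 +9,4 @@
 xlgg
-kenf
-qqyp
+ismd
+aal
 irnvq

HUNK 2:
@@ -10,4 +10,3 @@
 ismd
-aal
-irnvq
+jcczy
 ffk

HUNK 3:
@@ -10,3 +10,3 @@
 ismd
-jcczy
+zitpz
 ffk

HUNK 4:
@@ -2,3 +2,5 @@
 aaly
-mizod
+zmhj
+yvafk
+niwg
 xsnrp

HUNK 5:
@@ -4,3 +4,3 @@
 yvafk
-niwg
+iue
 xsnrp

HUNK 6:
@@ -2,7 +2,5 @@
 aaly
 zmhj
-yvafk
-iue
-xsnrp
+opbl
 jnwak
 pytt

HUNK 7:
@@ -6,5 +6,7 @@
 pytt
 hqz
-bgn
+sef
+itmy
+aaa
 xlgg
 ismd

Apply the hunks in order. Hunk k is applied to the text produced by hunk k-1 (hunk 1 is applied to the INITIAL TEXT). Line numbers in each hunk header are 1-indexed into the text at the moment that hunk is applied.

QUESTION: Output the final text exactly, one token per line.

Hunk 1: at line 9 remove [kenf,qqyp] add [ismd,aal] -> 13 lines: swu aaly mizod xsnrp jnwak pytt hqz bgn xlgg ismd aal irnvq ffk
Hunk 2: at line 10 remove [aal,irnvq] add [jcczy] -> 12 lines: swu aaly mizod xsnrp jnwak pytt hqz bgn xlgg ismd jcczy ffk
Hunk 3: at line 10 remove [jcczy] add [zitpz] -> 12 lines: swu aaly mizod xsnrp jnwak pytt hqz bgn xlgg ismd zitpz ffk
Hunk 4: at line 2 remove [mizod] add [zmhj,yvafk,niwg] -> 14 lines: swu aaly zmhj yvafk niwg xsnrp jnwak pytt hqz bgn xlgg ismd zitpz ffk
Hunk 5: at line 4 remove [niwg] add [iue] -> 14 lines: swu aaly zmhj yvafk iue xsnrp jnwak pytt hqz bgn xlgg ismd zitpz ffk
Hunk 6: at line 2 remove [yvafk,iue,xsnrp] add [opbl] -> 12 lines: swu aaly zmhj opbl jnwak pytt hqz bgn xlgg ismd zitpz ffk
Hunk 7: at line 6 remove [bgn] add [sef,itmy,aaa] -> 14 lines: swu aaly zmhj opbl jnwak pytt hqz sef itmy aaa xlgg ismd zitpz ffk

Answer: swu
aaly
zmhj
opbl
jnwak
pytt
hqz
sef
itmy
aaa
xlgg
ismd
zitpz
ffk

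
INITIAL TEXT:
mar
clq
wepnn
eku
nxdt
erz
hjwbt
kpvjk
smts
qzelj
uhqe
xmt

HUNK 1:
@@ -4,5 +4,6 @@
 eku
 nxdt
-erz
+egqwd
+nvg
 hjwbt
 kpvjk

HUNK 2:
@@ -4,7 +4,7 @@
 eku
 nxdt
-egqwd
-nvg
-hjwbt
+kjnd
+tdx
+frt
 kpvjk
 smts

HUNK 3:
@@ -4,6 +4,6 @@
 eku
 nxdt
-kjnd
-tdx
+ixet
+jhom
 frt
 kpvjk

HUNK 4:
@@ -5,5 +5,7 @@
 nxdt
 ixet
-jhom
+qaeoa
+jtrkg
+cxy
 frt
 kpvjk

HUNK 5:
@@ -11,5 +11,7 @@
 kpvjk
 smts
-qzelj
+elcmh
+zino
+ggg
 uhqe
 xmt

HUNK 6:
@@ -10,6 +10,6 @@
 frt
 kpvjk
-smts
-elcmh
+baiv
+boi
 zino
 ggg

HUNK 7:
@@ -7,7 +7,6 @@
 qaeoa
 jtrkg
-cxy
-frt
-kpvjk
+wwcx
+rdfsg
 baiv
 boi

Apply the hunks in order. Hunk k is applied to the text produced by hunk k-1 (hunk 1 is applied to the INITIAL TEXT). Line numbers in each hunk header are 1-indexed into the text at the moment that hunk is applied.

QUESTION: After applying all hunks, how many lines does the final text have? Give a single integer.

Hunk 1: at line 4 remove [erz] add [egqwd,nvg] -> 13 lines: mar clq wepnn eku nxdt egqwd nvg hjwbt kpvjk smts qzelj uhqe xmt
Hunk 2: at line 4 remove [egqwd,nvg,hjwbt] add [kjnd,tdx,frt] -> 13 lines: mar clq wepnn eku nxdt kjnd tdx frt kpvjk smts qzelj uhqe xmt
Hunk 3: at line 4 remove [kjnd,tdx] add [ixet,jhom] -> 13 lines: mar clq wepnn eku nxdt ixet jhom frt kpvjk smts qzelj uhqe xmt
Hunk 4: at line 5 remove [jhom] add [qaeoa,jtrkg,cxy] -> 15 lines: mar clq wepnn eku nxdt ixet qaeoa jtrkg cxy frt kpvjk smts qzelj uhqe xmt
Hunk 5: at line 11 remove [qzelj] add [elcmh,zino,ggg] -> 17 lines: mar clq wepnn eku nxdt ixet qaeoa jtrkg cxy frt kpvjk smts elcmh zino ggg uhqe xmt
Hunk 6: at line 10 remove [smts,elcmh] add [baiv,boi] -> 17 lines: mar clq wepnn eku nxdt ixet qaeoa jtrkg cxy frt kpvjk baiv boi zino ggg uhqe xmt
Hunk 7: at line 7 remove [cxy,frt,kpvjk] add [wwcx,rdfsg] -> 16 lines: mar clq wepnn eku nxdt ixet qaeoa jtrkg wwcx rdfsg baiv boi zino ggg uhqe xmt
Final line count: 16

Answer: 16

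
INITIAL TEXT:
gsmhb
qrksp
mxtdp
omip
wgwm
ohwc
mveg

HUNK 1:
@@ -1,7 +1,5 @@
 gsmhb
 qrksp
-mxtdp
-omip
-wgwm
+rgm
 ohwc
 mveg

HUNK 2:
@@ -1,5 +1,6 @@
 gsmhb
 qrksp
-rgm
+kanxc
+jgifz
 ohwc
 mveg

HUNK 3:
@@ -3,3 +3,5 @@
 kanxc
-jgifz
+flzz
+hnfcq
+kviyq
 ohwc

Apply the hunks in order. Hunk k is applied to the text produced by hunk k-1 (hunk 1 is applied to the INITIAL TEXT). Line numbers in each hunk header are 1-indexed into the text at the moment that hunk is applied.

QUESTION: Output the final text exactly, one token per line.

Hunk 1: at line 1 remove [mxtdp,omip,wgwm] add [rgm] -> 5 lines: gsmhb qrksp rgm ohwc mveg
Hunk 2: at line 1 remove [rgm] add [kanxc,jgifz] -> 6 lines: gsmhb qrksp kanxc jgifz ohwc mveg
Hunk 3: at line 3 remove [jgifz] add [flzz,hnfcq,kviyq] -> 8 lines: gsmhb qrksp kanxc flzz hnfcq kviyq ohwc mveg

Answer: gsmhb
qrksp
kanxc
flzz
hnfcq
kviyq
ohwc
mveg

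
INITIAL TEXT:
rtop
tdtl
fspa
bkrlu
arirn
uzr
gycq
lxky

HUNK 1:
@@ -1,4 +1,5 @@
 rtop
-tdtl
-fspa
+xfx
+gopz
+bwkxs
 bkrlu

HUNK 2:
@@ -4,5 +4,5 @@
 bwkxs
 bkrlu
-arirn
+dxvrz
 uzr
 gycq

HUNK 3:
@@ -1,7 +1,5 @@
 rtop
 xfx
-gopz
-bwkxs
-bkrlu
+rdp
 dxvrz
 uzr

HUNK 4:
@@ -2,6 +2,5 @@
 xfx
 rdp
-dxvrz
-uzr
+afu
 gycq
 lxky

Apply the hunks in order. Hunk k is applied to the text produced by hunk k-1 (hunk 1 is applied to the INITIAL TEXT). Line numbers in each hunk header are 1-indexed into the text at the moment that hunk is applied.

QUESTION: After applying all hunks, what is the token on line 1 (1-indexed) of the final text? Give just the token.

Answer: rtop

Derivation:
Hunk 1: at line 1 remove [tdtl,fspa] add [xfx,gopz,bwkxs] -> 9 lines: rtop xfx gopz bwkxs bkrlu arirn uzr gycq lxky
Hunk 2: at line 4 remove [arirn] add [dxvrz] -> 9 lines: rtop xfx gopz bwkxs bkrlu dxvrz uzr gycq lxky
Hunk 3: at line 1 remove [gopz,bwkxs,bkrlu] add [rdp] -> 7 lines: rtop xfx rdp dxvrz uzr gycq lxky
Hunk 4: at line 2 remove [dxvrz,uzr] add [afu] -> 6 lines: rtop xfx rdp afu gycq lxky
Final line 1: rtop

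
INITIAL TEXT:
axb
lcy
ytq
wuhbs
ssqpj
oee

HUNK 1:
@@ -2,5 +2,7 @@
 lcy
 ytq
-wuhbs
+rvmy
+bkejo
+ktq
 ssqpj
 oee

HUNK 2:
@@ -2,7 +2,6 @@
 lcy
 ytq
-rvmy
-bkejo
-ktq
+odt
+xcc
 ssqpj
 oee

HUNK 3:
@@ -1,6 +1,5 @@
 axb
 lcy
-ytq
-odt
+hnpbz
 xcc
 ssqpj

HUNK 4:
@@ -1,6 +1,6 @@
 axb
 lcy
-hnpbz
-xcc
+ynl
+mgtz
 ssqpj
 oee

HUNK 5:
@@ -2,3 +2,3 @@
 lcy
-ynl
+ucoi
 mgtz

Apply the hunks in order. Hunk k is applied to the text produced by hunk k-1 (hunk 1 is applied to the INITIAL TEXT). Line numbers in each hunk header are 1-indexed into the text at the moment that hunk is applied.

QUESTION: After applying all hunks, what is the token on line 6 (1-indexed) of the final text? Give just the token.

Answer: oee

Derivation:
Hunk 1: at line 2 remove [wuhbs] add [rvmy,bkejo,ktq] -> 8 lines: axb lcy ytq rvmy bkejo ktq ssqpj oee
Hunk 2: at line 2 remove [rvmy,bkejo,ktq] add [odt,xcc] -> 7 lines: axb lcy ytq odt xcc ssqpj oee
Hunk 3: at line 1 remove [ytq,odt] add [hnpbz] -> 6 lines: axb lcy hnpbz xcc ssqpj oee
Hunk 4: at line 1 remove [hnpbz,xcc] add [ynl,mgtz] -> 6 lines: axb lcy ynl mgtz ssqpj oee
Hunk 5: at line 2 remove [ynl] add [ucoi] -> 6 lines: axb lcy ucoi mgtz ssqpj oee
Final line 6: oee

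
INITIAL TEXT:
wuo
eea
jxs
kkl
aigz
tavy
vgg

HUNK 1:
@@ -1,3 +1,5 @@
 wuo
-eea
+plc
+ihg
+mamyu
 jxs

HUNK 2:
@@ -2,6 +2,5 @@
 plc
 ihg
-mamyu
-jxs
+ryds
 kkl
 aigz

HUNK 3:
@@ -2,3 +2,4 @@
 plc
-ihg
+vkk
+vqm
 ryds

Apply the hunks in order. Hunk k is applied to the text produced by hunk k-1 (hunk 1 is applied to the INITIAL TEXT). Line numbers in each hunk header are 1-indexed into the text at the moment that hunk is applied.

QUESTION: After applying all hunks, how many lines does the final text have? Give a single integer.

Answer: 9

Derivation:
Hunk 1: at line 1 remove [eea] add [plc,ihg,mamyu] -> 9 lines: wuo plc ihg mamyu jxs kkl aigz tavy vgg
Hunk 2: at line 2 remove [mamyu,jxs] add [ryds] -> 8 lines: wuo plc ihg ryds kkl aigz tavy vgg
Hunk 3: at line 2 remove [ihg] add [vkk,vqm] -> 9 lines: wuo plc vkk vqm ryds kkl aigz tavy vgg
Final line count: 9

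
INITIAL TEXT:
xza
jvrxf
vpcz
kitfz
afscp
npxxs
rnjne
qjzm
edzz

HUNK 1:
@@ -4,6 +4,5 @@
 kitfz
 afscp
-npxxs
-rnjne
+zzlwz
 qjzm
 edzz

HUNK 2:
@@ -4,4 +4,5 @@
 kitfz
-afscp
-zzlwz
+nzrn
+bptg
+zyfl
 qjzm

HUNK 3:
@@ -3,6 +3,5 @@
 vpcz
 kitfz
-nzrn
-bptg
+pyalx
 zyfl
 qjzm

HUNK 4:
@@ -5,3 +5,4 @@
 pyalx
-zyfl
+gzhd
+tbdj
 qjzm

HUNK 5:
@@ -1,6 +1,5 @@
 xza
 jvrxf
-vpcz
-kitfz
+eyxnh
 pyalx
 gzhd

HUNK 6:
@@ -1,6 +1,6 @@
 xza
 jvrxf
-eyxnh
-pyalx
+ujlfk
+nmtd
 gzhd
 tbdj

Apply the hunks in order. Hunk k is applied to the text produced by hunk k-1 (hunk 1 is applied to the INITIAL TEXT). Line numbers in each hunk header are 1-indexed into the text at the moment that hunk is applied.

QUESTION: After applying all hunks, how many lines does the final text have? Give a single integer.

Hunk 1: at line 4 remove [npxxs,rnjne] add [zzlwz] -> 8 lines: xza jvrxf vpcz kitfz afscp zzlwz qjzm edzz
Hunk 2: at line 4 remove [afscp,zzlwz] add [nzrn,bptg,zyfl] -> 9 lines: xza jvrxf vpcz kitfz nzrn bptg zyfl qjzm edzz
Hunk 3: at line 3 remove [nzrn,bptg] add [pyalx] -> 8 lines: xza jvrxf vpcz kitfz pyalx zyfl qjzm edzz
Hunk 4: at line 5 remove [zyfl] add [gzhd,tbdj] -> 9 lines: xza jvrxf vpcz kitfz pyalx gzhd tbdj qjzm edzz
Hunk 5: at line 1 remove [vpcz,kitfz] add [eyxnh] -> 8 lines: xza jvrxf eyxnh pyalx gzhd tbdj qjzm edzz
Hunk 6: at line 1 remove [eyxnh,pyalx] add [ujlfk,nmtd] -> 8 lines: xza jvrxf ujlfk nmtd gzhd tbdj qjzm edzz
Final line count: 8

Answer: 8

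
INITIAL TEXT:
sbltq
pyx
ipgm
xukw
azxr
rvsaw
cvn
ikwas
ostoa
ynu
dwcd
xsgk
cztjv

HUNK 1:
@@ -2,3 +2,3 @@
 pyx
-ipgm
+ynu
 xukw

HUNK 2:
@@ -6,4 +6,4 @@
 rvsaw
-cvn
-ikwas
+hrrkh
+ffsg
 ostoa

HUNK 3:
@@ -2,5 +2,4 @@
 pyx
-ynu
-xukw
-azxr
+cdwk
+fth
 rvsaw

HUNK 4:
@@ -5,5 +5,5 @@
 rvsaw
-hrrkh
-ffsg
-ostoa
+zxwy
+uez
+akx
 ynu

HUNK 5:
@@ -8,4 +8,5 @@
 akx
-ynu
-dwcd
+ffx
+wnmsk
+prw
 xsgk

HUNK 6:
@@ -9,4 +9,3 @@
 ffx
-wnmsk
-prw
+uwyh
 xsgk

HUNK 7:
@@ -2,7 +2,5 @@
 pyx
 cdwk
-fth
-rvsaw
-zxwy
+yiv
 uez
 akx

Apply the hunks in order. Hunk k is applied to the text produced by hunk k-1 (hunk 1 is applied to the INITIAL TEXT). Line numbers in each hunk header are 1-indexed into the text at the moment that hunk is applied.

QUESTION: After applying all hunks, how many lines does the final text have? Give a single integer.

Hunk 1: at line 2 remove [ipgm] add [ynu] -> 13 lines: sbltq pyx ynu xukw azxr rvsaw cvn ikwas ostoa ynu dwcd xsgk cztjv
Hunk 2: at line 6 remove [cvn,ikwas] add [hrrkh,ffsg] -> 13 lines: sbltq pyx ynu xukw azxr rvsaw hrrkh ffsg ostoa ynu dwcd xsgk cztjv
Hunk 3: at line 2 remove [ynu,xukw,azxr] add [cdwk,fth] -> 12 lines: sbltq pyx cdwk fth rvsaw hrrkh ffsg ostoa ynu dwcd xsgk cztjv
Hunk 4: at line 5 remove [hrrkh,ffsg,ostoa] add [zxwy,uez,akx] -> 12 lines: sbltq pyx cdwk fth rvsaw zxwy uez akx ynu dwcd xsgk cztjv
Hunk 5: at line 8 remove [ynu,dwcd] add [ffx,wnmsk,prw] -> 13 lines: sbltq pyx cdwk fth rvsaw zxwy uez akx ffx wnmsk prw xsgk cztjv
Hunk 6: at line 9 remove [wnmsk,prw] add [uwyh] -> 12 lines: sbltq pyx cdwk fth rvsaw zxwy uez akx ffx uwyh xsgk cztjv
Hunk 7: at line 2 remove [fth,rvsaw,zxwy] add [yiv] -> 10 lines: sbltq pyx cdwk yiv uez akx ffx uwyh xsgk cztjv
Final line count: 10

Answer: 10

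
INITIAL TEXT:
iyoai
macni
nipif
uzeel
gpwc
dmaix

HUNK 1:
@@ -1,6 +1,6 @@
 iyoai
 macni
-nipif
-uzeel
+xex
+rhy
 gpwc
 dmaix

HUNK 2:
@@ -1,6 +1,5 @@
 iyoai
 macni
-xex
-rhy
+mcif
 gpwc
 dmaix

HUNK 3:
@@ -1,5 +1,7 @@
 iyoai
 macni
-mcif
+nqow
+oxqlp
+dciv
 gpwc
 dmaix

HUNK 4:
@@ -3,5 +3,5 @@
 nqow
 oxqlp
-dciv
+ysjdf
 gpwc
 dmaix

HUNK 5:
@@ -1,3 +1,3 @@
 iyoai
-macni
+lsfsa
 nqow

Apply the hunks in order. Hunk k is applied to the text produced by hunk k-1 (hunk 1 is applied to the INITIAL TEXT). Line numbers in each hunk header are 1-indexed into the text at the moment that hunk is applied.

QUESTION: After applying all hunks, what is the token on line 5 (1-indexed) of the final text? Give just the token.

Answer: ysjdf

Derivation:
Hunk 1: at line 1 remove [nipif,uzeel] add [xex,rhy] -> 6 lines: iyoai macni xex rhy gpwc dmaix
Hunk 2: at line 1 remove [xex,rhy] add [mcif] -> 5 lines: iyoai macni mcif gpwc dmaix
Hunk 3: at line 1 remove [mcif] add [nqow,oxqlp,dciv] -> 7 lines: iyoai macni nqow oxqlp dciv gpwc dmaix
Hunk 4: at line 3 remove [dciv] add [ysjdf] -> 7 lines: iyoai macni nqow oxqlp ysjdf gpwc dmaix
Hunk 5: at line 1 remove [macni] add [lsfsa] -> 7 lines: iyoai lsfsa nqow oxqlp ysjdf gpwc dmaix
Final line 5: ysjdf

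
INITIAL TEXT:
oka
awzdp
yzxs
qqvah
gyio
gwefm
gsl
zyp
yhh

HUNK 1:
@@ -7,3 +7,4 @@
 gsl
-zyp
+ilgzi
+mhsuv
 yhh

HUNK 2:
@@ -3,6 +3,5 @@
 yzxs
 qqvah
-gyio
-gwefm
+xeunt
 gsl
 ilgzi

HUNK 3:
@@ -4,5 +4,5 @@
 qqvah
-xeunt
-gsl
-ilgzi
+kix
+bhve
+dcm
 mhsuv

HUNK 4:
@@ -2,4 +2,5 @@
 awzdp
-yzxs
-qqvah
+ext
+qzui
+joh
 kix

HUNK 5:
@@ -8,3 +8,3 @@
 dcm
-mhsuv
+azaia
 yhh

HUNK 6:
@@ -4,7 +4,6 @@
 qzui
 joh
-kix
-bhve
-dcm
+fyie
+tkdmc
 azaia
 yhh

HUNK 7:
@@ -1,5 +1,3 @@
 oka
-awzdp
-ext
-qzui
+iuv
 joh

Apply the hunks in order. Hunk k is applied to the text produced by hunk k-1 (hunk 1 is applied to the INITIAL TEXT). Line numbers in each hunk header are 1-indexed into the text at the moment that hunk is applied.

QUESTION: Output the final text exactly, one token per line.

Answer: oka
iuv
joh
fyie
tkdmc
azaia
yhh

Derivation:
Hunk 1: at line 7 remove [zyp] add [ilgzi,mhsuv] -> 10 lines: oka awzdp yzxs qqvah gyio gwefm gsl ilgzi mhsuv yhh
Hunk 2: at line 3 remove [gyio,gwefm] add [xeunt] -> 9 lines: oka awzdp yzxs qqvah xeunt gsl ilgzi mhsuv yhh
Hunk 3: at line 4 remove [xeunt,gsl,ilgzi] add [kix,bhve,dcm] -> 9 lines: oka awzdp yzxs qqvah kix bhve dcm mhsuv yhh
Hunk 4: at line 2 remove [yzxs,qqvah] add [ext,qzui,joh] -> 10 lines: oka awzdp ext qzui joh kix bhve dcm mhsuv yhh
Hunk 5: at line 8 remove [mhsuv] add [azaia] -> 10 lines: oka awzdp ext qzui joh kix bhve dcm azaia yhh
Hunk 6: at line 4 remove [kix,bhve,dcm] add [fyie,tkdmc] -> 9 lines: oka awzdp ext qzui joh fyie tkdmc azaia yhh
Hunk 7: at line 1 remove [awzdp,ext,qzui] add [iuv] -> 7 lines: oka iuv joh fyie tkdmc azaia yhh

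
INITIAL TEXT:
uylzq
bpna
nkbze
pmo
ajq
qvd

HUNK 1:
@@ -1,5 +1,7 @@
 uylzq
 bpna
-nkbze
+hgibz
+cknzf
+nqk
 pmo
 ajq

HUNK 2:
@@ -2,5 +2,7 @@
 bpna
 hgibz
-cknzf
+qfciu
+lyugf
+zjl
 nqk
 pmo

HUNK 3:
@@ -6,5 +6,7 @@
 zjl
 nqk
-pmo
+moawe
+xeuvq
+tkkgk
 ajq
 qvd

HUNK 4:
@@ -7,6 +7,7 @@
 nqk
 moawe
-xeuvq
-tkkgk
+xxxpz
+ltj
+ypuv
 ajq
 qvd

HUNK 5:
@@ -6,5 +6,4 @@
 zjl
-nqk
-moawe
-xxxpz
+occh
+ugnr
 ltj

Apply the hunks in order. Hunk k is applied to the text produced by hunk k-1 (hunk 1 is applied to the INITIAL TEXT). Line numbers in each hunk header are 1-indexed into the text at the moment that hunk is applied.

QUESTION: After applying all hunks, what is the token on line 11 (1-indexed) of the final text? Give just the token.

Hunk 1: at line 1 remove [nkbze] add [hgibz,cknzf,nqk] -> 8 lines: uylzq bpna hgibz cknzf nqk pmo ajq qvd
Hunk 2: at line 2 remove [cknzf] add [qfciu,lyugf,zjl] -> 10 lines: uylzq bpna hgibz qfciu lyugf zjl nqk pmo ajq qvd
Hunk 3: at line 6 remove [pmo] add [moawe,xeuvq,tkkgk] -> 12 lines: uylzq bpna hgibz qfciu lyugf zjl nqk moawe xeuvq tkkgk ajq qvd
Hunk 4: at line 7 remove [xeuvq,tkkgk] add [xxxpz,ltj,ypuv] -> 13 lines: uylzq bpna hgibz qfciu lyugf zjl nqk moawe xxxpz ltj ypuv ajq qvd
Hunk 5: at line 6 remove [nqk,moawe,xxxpz] add [occh,ugnr] -> 12 lines: uylzq bpna hgibz qfciu lyugf zjl occh ugnr ltj ypuv ajq qvd
Final line 11: ajq

Answer: ajq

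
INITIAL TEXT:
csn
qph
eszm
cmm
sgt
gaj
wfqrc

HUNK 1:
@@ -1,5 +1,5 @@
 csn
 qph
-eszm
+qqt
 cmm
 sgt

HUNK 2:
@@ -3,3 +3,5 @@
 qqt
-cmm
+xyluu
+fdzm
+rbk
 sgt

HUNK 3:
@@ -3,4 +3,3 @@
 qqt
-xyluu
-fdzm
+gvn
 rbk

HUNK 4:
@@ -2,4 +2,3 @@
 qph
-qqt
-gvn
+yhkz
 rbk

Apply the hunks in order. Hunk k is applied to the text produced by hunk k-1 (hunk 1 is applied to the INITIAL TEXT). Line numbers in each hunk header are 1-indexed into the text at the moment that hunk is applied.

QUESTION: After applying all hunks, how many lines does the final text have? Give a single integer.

Answer: 7

Derivation:
Hunk 1: at line 1 remove [eszm] add [qqt] -> 7 lines: csn qph qqt cmm sgt gaj wfqrc
Hunk 2: at line 3 remove [cmm] add [xyluu,fdzm,rbk] -> 9 lines: csn qph qqt xyluu fdzm rbk sgt gaj wfqrc
Hunk 3: at line 3 remove [xyluu,fdzm] add [gvn] -> 8 lines: csn qph qqt gvn rbk sgt gaj wfqrc
Hunk 4: at line 2 remove [qqt,gvn] add [yhkz] -> 7 lines: csn qph yhkz rbk sgt gaj wfqrc
Final line count: 7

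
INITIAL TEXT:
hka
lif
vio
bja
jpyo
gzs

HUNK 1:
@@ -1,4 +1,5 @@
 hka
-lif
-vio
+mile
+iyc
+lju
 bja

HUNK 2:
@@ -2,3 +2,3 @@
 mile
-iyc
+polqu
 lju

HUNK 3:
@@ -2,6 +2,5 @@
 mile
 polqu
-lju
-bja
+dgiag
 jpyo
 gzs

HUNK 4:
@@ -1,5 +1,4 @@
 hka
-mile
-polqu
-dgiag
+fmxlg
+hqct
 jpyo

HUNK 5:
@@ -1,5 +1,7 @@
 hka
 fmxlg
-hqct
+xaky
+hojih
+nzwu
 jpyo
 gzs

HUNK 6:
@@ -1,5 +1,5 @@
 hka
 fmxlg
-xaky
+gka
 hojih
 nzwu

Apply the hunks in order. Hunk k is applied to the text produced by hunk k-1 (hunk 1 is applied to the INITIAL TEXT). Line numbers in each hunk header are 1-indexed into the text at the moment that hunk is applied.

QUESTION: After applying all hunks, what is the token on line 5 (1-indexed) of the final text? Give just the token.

Hunk 1: at line 1 remove [lif,vio] add [mile,iyc,lju] -> 7 lines: hka mile iyc lju bja jpyo gzs
Hunk 2: at line 2 remove [iyc] add [polqu] -> 7 lines: hka mile polqu lju bja jpyo gzs
Hunk 3: at line 2 remove [lju,bja] add [dgiag] -> 6 lines: hka mile polqu dgiag jpyo gzs
Hunk 4: at line 1 remove [mile,polqu,dgiag] add [fmxlg,hqct] -> 5 lines: hka fmxlg hqct jpyo gzs
Hunk 5: at line 1 remove [hqct] add [xaky,hojih,nzwu] -> 7 lines: hka fmxlg xaky hojih nzwu jpyo gzs
Hunk 6: at line 1 remove [xaky] add [gka] -> 7 lines: hka fmxlg gka hojih nzwu jpyo gzs
Final line 5: nzwu

Answer: nzwu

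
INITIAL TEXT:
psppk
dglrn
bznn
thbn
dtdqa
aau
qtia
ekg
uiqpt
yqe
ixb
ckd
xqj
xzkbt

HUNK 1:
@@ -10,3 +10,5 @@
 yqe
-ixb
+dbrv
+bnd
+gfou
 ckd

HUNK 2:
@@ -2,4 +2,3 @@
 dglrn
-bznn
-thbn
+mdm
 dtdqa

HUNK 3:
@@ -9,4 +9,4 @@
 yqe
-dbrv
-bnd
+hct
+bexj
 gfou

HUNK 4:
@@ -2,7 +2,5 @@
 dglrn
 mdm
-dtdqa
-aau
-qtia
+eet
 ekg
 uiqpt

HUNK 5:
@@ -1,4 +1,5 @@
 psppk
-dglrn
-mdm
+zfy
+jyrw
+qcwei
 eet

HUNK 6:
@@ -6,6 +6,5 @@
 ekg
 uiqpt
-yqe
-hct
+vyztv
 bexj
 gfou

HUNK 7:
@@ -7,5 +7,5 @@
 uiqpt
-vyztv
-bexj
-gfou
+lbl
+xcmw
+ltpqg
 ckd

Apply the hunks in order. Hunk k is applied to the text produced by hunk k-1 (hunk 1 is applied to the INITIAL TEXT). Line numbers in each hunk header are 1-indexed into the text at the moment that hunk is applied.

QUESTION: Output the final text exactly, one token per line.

Answer: psppk
zfy
jyrw
qcwei
eet
ekg
uiqpt
lbl
xcmw
ltpqg
ckd
xqj
xzkbt

Derivation:
Hunk 1: at line 10 remove [ixb] add [dbrv,bnd,gfou] -> 16 lines: psppk dglrn bznn thbn dtdqa aau qtia ekg uiqpt yqe dbrv bnd gfou ckd xqj xzkbt
Hunk 2: at line 2 remove [bznn,thbn] add [mdm] -> 15 lines: psppk dglrn mdm dtdqa aau qtia ekg uiqpt yqe dbrv bnd gfou ckd xqj xzkbt
Hunk 3: at line 9 remove [dbrv,bnd] add [hct,bexj] -> 15 lines: psppk dglrn mdm dtdqa aau qtia ekg uiqpt yqe hct bexj gfou ckd xqj xzkbt
Hunk 4: at line 2 remove [dtdqa,aau,qtia] add [eet] -> 13 lines: psppk dglrn mdm eet ekg uiqpt yqe hct bexj gfou ckd xqj xzkbt
Hunk 5: at line 1 remove [dglrn,mdm] add [zfy,jyrw,qcwei] -> 14 lines: psppk zfy jyrw qcwei eet ekg uiqpt yqe hct bexj gfou ckd xqj xzkbt
Hunk 6: at line 6 remove [yqe,hct] add [vyztv] -> 13 lines: psppk zfy jyrw qcwei eet ekg uiqpt vyztv bexj gfou ckd xqj xzkbt
Hunk 7: at line 7 remove [vyztv,bexj,gfou] add [lbl,xcmw,ltpqg] -> 13 lines: psppk zfy jyrw qcwei eet ekg uiqpt lbl xcmw ltpqg ckd xqj xzkbt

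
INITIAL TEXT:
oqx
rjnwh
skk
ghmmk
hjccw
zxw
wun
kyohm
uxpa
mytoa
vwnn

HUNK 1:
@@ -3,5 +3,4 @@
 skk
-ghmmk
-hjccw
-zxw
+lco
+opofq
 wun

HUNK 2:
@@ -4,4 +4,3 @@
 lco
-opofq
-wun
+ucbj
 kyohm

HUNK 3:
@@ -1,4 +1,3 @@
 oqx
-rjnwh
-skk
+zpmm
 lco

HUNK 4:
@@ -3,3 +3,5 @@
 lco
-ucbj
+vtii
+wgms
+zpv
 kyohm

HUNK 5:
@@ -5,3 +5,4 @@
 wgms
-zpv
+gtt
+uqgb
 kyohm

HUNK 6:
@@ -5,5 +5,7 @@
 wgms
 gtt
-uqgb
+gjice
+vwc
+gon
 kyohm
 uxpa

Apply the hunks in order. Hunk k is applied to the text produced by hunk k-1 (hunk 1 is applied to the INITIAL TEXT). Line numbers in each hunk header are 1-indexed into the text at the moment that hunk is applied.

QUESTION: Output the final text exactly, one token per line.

Hunk 1: at line 3 remove [ghmmk,hjccw,zxw] add [lco,opofq] -> 10 lines: oqx rjnwh skk lco opofq wun kyohm uxpa mytoa vwnn
Hunk 2: at line 4 remove [opofq,wun] add [ucbj] -> 9 lines: oqx rjnwh skk lco ucbj kyohm uxpa mytoa vwnn
Hunk 3: at line 1 remove [rjnwh,skk] add [zpmm] -> 8 lines: oqx zpmm lco ucbj kyohm uxpa mytoa vwnn
Hunk 4: at line 3 remove [ucbj] add [vtii,wgms,zpv] -> 10 lines: oqx zpmm lco vtii wgms zpv kyohm uxpa mytoa vwnn
Hunk 5: at line 5 remove [zpv] add [gtt,uqgb] -> 11 lines: oqx zpmm lco vtii wgms gtt uqgb kyohm uxpa mytoa vwnn
Hunk 6: at line 5 remove [uqgb] add [gjice,vwc,gon] -> 13 lines: oqx zpmm lco vtii wgms gtt gjice vwc gon kyohm uxpa mytoa vwnn

Answer: oqx
zpmm
lco
vtii
wgms
gtt
gjice
vwc
gon
kyohm
uxpa
mytoa
vwnn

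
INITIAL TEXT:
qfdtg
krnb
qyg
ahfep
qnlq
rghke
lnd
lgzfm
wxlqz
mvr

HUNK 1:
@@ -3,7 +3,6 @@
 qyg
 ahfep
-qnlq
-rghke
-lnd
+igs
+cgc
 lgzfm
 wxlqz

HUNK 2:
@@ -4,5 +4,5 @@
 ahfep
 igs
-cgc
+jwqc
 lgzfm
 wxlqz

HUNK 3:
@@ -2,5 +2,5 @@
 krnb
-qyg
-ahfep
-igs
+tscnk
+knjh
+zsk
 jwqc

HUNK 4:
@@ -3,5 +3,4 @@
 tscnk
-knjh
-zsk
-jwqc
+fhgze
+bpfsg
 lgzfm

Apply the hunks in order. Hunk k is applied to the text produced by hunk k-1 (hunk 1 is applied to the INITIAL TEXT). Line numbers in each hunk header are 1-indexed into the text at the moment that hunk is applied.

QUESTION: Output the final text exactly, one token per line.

Hunk 1: at line 3 remove [qnlq,rghke,lnd] add [igs,cgc] -> 9 lines: qfdtg krnb qyg ahfep igs cgc lgzfm wxlqz mvr
Hunk 2: at line 4 remove [cgc] add [jwqc] -> 9 lines: qfdtg krnb qyg ahfep igs jwqc lgzfm wxlqz mvr
Hunk 3: at line 2 remove [qyg,ahfep,igs] add [tscnk,knjh,zsk] -> 9 lines: qfdtg krnb tscnk knjh zsk jwqc lgzfm wxlqz mvr
Hunk 4: at line 3 remove [knjh,zsk,jwqc] add [fhgze,bpfsg] -> 8 lines: qfdtg krnb tscnk fhgze bpfsg lgzfm wxlqz mvr

Answer: qfdtg
krnb
tscnk
fhgze
bpfsg
lgzfm
wxlqz
mvr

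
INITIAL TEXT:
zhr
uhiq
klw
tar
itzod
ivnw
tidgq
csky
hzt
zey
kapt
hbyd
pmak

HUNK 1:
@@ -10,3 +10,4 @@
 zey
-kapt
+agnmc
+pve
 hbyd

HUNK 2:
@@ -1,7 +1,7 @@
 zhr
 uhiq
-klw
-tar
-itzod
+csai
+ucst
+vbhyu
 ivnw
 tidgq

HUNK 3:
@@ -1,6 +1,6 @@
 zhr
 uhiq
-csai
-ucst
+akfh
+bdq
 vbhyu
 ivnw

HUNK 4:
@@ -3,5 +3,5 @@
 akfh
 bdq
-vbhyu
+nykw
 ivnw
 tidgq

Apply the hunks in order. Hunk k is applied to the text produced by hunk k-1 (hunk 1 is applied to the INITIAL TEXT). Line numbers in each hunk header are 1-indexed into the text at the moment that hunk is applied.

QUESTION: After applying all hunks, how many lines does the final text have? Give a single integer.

Answer: 14

Derivation:
Hunk 1: at line 10 remove [kapt] add [agnmc,pve] -> 14 lines: zhr uhiq klw tar itzod ivnw tidgq csky hzt zey agnmc pve hbyd pmak
Hunk 2: at line 1 remove [klw,tar,itzod] add [csai,ucst,vbhyu] -> 14 lines: zhr uhiq csai ucst vbhyu ivnw tidgq csky hzt zey agnmc pve hbyd pmak
Hunk 3: at line 1 remove [csai,ucst] add [akfh,bdq] -> 14 lines: zhr uhiq akfh bdq vbhyu ivnw tidgq csky hzt zey agnmc pve hbyd pmak
Hunk 4: at line 3 remove [vbhyu] add [nykw] -> 14 lines: zhr uhiq akfh bdq nykw ivnw tidgq csky hzt zey agnmc pve hbyd pmak
Final line count: 14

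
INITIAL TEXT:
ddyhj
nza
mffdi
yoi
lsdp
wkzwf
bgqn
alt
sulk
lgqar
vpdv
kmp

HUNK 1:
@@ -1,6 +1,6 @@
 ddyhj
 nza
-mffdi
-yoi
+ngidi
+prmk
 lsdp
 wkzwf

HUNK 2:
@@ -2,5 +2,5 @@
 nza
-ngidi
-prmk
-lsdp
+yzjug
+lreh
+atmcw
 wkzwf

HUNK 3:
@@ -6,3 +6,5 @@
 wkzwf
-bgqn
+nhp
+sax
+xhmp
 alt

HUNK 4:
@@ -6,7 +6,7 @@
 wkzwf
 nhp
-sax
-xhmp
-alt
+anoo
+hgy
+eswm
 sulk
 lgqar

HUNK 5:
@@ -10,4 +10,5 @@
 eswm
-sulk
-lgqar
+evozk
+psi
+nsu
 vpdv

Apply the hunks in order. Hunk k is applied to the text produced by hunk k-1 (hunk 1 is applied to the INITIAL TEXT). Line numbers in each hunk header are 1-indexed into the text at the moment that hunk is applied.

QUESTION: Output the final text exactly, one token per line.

Answer: ddyhj
nza
yzjug
lreh
atmcw
wkzwf
nhp
anoo
hgy
eswm
evozk
psi
nsu
vpdv
kmp

Derivation:
Hunk 1: at line 1 remove [mffdi,yoi] add [ngidi,prmk] -> 12 lines: ddyhj nza ngidi prmk lsdp wkzwf bgqn alt sulk lgqar vpdv kmp
Hunk 2: at line 2 remove [ngidi,prmk,lsdp] add [yzjug,lreh,atmcw] -> 12 lines: ddyhj nza yzjug lreh atmcw wkzwf bgqn alt sulk lgqar vpdv kmp
Hunk 3: at line 6 remove [bgqn] add [nhp,sax,xhmp] -> 14 lines: ddyhj nza yzjug lreh atmcw wkzwf nhp sax xhmp alt sulk lgqar vpdv kmp
Hunk 4: at line 6 remove [sax,xhmp,alt] add [anoo,hgy,eswm] -> 14 lines: ddyhj nza yzjug lreh atmcw wkzwf nhp anoo hgy eswm sulk lgqar vpdv kmp
Hunk 5: at line 10 remove [sulk,lgqar] add [evozk,psi,nsu] -> 15 lines: ddyhj nza yzjug lreh atmcw wkzwf nhp anoo hgy eswm evozk psi nsu vpdv kmp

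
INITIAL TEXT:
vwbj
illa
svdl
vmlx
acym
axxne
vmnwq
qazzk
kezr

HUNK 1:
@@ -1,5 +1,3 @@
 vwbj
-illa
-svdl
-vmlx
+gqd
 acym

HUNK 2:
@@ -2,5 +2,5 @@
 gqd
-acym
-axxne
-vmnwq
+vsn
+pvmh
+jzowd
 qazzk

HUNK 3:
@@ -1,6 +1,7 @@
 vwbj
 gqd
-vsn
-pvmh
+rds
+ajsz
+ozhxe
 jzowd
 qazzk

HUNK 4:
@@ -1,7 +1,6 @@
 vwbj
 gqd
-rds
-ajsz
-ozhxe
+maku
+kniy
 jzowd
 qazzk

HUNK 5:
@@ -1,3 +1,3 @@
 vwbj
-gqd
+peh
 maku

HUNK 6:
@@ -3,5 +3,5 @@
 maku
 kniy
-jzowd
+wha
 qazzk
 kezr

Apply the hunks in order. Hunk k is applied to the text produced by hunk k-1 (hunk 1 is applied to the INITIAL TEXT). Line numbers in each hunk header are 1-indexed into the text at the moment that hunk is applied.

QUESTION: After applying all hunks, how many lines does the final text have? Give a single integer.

Answer: 7

Derivation:
Hunk 1: at line 1 remove [illa,svdl,vmlx] add [gqd] -> 7 lines: vwbj gqd acym axxne vmnwq qazzk kezr
Hunk 2: at line 2 remove [acym,axxne,vmnwq] add [vsn,pvmh,jzowd] -> 7 lines: vwbj gqd vsn pvmh jzowd qazzk kezr
Hunk 3: at line 1 remove [vsn,pvmh] add [rds,ajsz,ozhxe] -> 8 lines: vwbj gqd rds ajsz ozhxe jzowd qazzk kezr
Hunk 4: at line 1 remove [rds,ajsz,ozhxe] add [maku,kniy] -> 7 lines: vwbj gqd maku kniy jzowd qazzk kezr
Hunk 5: at line 1 remove [gqd] add [peh] -> 7 lines: vwbj peh maku kniy jzowd qazzk kezr
Hunk 6: at line 3 remove [jzowd] add [wha] -> 7 lines: vwbj peh maku kniy wha qazzk kezr
Final line count: 7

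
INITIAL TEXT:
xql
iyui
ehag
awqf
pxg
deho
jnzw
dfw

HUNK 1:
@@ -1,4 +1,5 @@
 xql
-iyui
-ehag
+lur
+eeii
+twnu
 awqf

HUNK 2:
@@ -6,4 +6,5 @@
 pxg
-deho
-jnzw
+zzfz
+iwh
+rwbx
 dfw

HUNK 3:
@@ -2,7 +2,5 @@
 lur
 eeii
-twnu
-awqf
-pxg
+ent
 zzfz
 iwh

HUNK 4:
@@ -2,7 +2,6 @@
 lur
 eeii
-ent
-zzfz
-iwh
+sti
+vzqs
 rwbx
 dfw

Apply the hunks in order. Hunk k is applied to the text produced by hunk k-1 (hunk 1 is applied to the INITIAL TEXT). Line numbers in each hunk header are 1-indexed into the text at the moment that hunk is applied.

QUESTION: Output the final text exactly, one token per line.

Hunk 1: at line 1 remove [iyui,ehag] add [lur,eeii,twnu] -> 9 lines: xql lur eeii twnu awqf pxg deho jnzw dfw
Hunk 2: at line 6 remove [deho,jnzw] add [zzfz,iwh,rwbx] -> 10 lines: xql lur eeii twnu awqf pxg zzfz iwh rwbx dfw
Hunk 3: at line 2 remove [twnu,awqf,pxg] add [ent] -> 8 lines: xql lur eeii ent zzfz iwh rwbx dfw
Hunk 4: at line 2 remove [ent,zzfz,iwh] add [sti,vzqs] -> 7 lines: xql lur eeii sti vzqs rwbx dfw

Answer: xql
lur
eeii
sti
vzqs
rwbx
dfw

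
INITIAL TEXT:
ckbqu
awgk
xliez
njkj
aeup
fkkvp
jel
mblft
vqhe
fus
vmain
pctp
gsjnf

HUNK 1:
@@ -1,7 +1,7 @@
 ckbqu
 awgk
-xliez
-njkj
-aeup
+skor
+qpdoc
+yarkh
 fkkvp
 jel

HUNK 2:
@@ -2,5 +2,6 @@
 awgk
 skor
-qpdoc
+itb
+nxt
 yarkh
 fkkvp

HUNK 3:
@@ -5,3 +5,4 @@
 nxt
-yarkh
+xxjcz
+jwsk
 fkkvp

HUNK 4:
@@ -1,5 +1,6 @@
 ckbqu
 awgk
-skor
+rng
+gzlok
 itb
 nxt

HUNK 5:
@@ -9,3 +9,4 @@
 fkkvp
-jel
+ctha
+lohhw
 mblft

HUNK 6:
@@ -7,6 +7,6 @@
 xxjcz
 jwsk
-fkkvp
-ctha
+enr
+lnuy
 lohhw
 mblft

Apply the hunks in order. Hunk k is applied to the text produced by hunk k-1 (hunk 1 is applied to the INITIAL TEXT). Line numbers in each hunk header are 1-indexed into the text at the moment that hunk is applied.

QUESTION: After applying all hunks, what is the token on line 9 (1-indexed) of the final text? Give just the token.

Answer: enr

Derivation:
Hunk 1: at line 1 remove [xliez,njkj,aeup] add [skor,qpdoc,yarkh] -> 13 lines: ckbqu awgk skor qpdoc yarkh fkkvp jel mblft vqhe fus vmain pctp gsjnf
Hunk 2: at line 2 remove [qpdoc] add [itb,nxt] -> 14 lines: ckbqu awgk skor itb nxt yarkh fkkvp jel mblft vqhe fus vmain pctp gsjnf
Hunk 3: at line 5 remove [yarkh] add [xxjcz,jwsk] -> 15 lines: ckbqu awgk skor itb nxt xxjcz jwsk fkkvp jel mblft vqhe fus vmain pctp gsjnf
Hunk 4: at line 1 remove [skor] add [rng,gzlok] -> 16 lines: ckbqu awgk rng gzlok itb nxt xxjcz jwsk fkkvp jel mblft vqhe fus vmain pctp gsjnf
Hunk 5: at line 9 remove [jel] add [ctha,lohhw] -> 17 lines: ckbqu awgk rng gzlok itb nxt xxjcz jwsk fkkvp ctha lohhw mblft vqhe fus vmain pctp gsjnf
Hunk 6: at line 7 remove [fkkvp,ctha] add [enr,lnuy] -> 17 lines: ckbqu awgk rng gzlok itb nxt xxjcz jwsk enr lnuy lohhw mblft vqhe fus vmain pctp gsjnf
Final line 9: enr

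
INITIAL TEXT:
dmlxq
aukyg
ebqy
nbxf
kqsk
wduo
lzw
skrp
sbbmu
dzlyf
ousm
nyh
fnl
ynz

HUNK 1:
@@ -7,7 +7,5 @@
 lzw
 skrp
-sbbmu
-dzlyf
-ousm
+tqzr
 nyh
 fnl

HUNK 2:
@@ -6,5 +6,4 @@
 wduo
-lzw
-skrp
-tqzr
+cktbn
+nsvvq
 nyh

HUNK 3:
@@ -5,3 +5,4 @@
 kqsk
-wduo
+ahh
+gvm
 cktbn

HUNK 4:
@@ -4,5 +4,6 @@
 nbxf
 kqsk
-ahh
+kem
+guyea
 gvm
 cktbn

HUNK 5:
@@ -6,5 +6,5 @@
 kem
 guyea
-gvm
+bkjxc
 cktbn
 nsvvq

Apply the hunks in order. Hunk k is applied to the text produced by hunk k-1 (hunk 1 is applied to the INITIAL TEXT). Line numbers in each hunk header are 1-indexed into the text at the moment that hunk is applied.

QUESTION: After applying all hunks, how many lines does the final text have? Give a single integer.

Answer: 13

Derivation:
Hunk 1: at line 7 remove [sbbmu,dzlyf,ousm] add [tqzr] -> 12 lines: dmlxq aukyg ebqy nbxf kqsk wduo lzw skrp tqzr nyh fnl ynz
Hunk 2: at line 6 remove [lzw,skrp,tqzr] add [cktbn,nsvvq] -> 11 lines: dmlxq aukyg ebqy nbxf kqsk wduo cktbn nsvvq nyh fnl ynz
Hunk 3: at line 5 remove [wduo] add [ahh,gvm] -> 12 lines: dmlxq aukyg ebqy nbxf kqsk ahh gvm cktbn nsvvq nyh fnl ynz
Hunk 4: at line 4 remove [ahh] add [kem,guyea] -> 13 lines: dmlxq aukyg ebqy nbxf kqsk kem guyea gvm cktbn nsvvq nyh fnl ynz
Hunk 5: at line 6 remove [gvm] add [bkjxc] -> 13 lines: dmlxq aukyg ebqy nbxf kqsk kem guyea bkjxc cktbn nsvvq nyh fnl ynz
Final line count: 13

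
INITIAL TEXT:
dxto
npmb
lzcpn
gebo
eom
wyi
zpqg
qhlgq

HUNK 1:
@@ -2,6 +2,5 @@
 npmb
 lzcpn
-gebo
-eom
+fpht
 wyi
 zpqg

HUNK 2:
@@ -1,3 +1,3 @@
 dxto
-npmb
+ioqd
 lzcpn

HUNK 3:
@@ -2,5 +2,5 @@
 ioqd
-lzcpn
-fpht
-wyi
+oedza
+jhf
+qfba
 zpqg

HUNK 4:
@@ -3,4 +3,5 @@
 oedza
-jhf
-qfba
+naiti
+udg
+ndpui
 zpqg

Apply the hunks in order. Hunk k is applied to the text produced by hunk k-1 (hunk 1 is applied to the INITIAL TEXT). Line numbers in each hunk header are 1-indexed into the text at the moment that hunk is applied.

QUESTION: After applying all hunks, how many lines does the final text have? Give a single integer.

Hunk 1: at line 2 remove [gebo,eom] add [fpht] -> 7 lines: dxto npmb lzcpn fpht wyi zpqg qhlgq
Hunk 2: at line 1 remove [npmb] add [ioqd] -> 7 lines: dxto ioqd lzcpn fpht wyi zpqg qhlgq
Hunk 3: at line 2 remove [lzcpn,fpht,wyi] add [oedza,jhf,qfba] -> 7 lines: dxto ioqd oedza jhf qfba zpqg qhlgq
Hunk 4: at line 3 remove [jhf,qfba] add [naiti,udg,ndpui] -> 8 lines: dxto ioqd oedza naiti udg ndpui zpqg qhlgq
Final line count: 8

Answer: 8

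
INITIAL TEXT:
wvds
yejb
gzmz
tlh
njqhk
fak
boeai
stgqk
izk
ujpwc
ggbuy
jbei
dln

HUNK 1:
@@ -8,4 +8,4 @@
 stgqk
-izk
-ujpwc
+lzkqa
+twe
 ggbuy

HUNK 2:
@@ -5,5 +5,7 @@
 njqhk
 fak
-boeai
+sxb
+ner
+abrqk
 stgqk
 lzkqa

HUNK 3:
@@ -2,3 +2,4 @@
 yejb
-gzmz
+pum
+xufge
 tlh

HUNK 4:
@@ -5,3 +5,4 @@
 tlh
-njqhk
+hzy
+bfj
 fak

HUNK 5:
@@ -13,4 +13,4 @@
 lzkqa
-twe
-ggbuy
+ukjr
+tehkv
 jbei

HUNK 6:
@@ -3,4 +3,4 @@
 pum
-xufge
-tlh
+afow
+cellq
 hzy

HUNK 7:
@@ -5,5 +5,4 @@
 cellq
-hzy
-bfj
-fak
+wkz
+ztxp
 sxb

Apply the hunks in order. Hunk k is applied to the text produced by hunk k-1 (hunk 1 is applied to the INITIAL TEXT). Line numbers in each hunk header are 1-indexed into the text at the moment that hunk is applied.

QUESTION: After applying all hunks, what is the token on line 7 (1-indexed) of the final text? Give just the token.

Answer: ztxp

Derivation:
Hunk 1: at line 8 remove [izk,ujpwc] add [lzkqa,twe] -> 13 lines: wvds yejb gzmz tlh njqhk fak boeai stgqk lzkqa twe ggbuy jbei dln
Hunk 2: at line 5 remove [boeai] add [sxb,ner,abrqk] -> 15 lines: wvds yejb gzmz tlh njqhk fak sxb ner abrqk stgqk lzkqa twe ggbuy jbei dln
Hunk 3: at line 2 remove [gzmz] add [pum,xufge] -> 16 lines: wvds yejb pum xufge tlh njqhk fak sxb ner abrqk stgqk lzkqa twe ggbuy jbei dln
Hunk 4: at line 5 remove [njqhk] add [hzy,bfj] -> 17 lines: wvds yejb pum xufge tlh hzy bfj fak sxb ner abrqk stgqk lzkqa twe ggbuy jbei dln
Hunk 5: at line 13 remove [twe,ggbuy] add [ukjr,tehkv] -> 17 lines: wvds yejb pum xufge tlh hzy bfj fak sxb ner abrqk stgqk lzkqa ukjr tehkv jbei dln
Hunk 6: at line 3 remove [xufge,tlh] add [afow,cellq] -> 17 lines: wvds yejb pum afow cellq hzy bfj fak sxb ner abrqk stgqk lzkqa ukjr tehkv jbei dln
Hunk 7: at line 5 remove [hzy,bfj,fak] add [wkz,ztxp] -> 16 lines: wvds yejb pum afow cellq wkz ztxp sxb ner abrqk stgqk lzkqa ukjr tehkv jbei dln
Final line 7: ztxp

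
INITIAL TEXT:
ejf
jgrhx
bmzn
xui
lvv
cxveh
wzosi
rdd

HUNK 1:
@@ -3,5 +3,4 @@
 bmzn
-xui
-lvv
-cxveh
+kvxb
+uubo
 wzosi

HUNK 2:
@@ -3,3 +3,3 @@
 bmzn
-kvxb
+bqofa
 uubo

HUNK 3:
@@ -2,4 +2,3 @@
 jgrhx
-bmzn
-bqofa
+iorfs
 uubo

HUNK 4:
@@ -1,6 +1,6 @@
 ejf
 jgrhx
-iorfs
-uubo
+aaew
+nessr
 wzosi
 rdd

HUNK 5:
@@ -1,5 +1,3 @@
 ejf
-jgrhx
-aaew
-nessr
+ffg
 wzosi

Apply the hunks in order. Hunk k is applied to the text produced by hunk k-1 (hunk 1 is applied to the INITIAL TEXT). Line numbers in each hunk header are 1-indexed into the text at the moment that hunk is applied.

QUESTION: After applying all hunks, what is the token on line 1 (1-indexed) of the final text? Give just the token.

Hunk 1: at line 3 remove [xui,lvv,cxveh] add [kvxb,uubo] -> 7 lines: ejf jgrhx bmzn kvxb uubo wzosi rdd
Hunk 2: at line 3 remove [kvxb] add [bqofa] -> 7 lines: ejf jgrhx bmzn bqofa uubo wzosi rdd
Hunk 3: at line 2 remove [bmzn,bqofa] add [iorfs] -> 6 lines: ejf jgrhx iorfs uubo wzosi rdd
Hunk 4: at line 1 remove [iorfs,uubo] add [aaew,nessr] -> 6 lines: ejf jgrhx aaew nessr wzosi rdd
Hunk 5: at line 1 remove [jgrhx,aaew,nessr] add [ffg] -> 4 lines: ejf ffg wzosi rdd
Final line 1: ejf

Answer: ejf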